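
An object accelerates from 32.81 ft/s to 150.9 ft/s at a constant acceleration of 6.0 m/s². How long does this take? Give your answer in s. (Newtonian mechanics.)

v₀ = 32.81 ft/s × 0.3048 = 10.0005 m/s
v = 150.9 ft/s × 0.3048 = 45.9943 m/s
t = (v - v₀) / a = (45.9943 - 10.0005) / 6.0 = 5.999 s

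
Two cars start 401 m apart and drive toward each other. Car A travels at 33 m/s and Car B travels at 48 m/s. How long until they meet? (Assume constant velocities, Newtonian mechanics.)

Combined speed: v_combined = 33 + 48 = 81 m/s
Time to meet: t = d/v_combined = 401/81 = 4.95 s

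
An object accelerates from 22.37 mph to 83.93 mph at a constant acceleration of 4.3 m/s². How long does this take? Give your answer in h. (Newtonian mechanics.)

v₀ = 22.37 mph × 0.44704 = 10.0003 m/s
v = 83.93 mph × 0.44704 = 37.5201 m/s
t = (v - v₀) / a = (37.5201 - 10.0003) / 4.3 = 6.39995 s
t = 6.39995 s / 3600.0 = 0.001778 h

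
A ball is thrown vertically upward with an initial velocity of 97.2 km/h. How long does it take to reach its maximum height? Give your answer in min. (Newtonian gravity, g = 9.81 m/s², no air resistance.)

v₀ = 97.2 km/h × 0.2777777777777778 = 27.0 m/s
t_up = v₀ / g = 27.0 / 9.81 = 2.75229 s
t_up = 2.75229 s / 60.0 = 0.04587 min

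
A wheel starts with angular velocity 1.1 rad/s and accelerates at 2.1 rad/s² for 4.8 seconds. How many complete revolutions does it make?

θ = ω₀t + ½αt² = 1.1×4.8 + ½×2.1×4.8² = 29.472 rad
Total revolutions = θ/(2π) = 29.472/(2π) = 4.69
Complete revolutions = ⌊4.69⌋ = 4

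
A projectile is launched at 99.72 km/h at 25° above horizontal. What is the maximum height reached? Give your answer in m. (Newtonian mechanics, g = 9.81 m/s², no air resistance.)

v₀ = 99.72 km/h × 0.2777777777777778 = 27.7 m/s
H = v₀² × sin²(θ) / (2g) = 27.7² × sin(25°)² / (2 × 9.81) = 767.29 × 0.178606 / 19.62 = 6.985 m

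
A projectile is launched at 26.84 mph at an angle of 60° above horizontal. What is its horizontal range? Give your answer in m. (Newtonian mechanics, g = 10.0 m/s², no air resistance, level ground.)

v₀ = 26.84 mph × 0.44704 = 11.9986 m/s
R = v₀² × sin(2θ) / g = 11.9986² × sin(2 × 60°) / 10.0 = 143.966 × 0.866025 / 10.0 = 12.47 m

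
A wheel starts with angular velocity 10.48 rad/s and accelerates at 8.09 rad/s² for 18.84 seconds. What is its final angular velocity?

ω = ω₀ + αt = 10.48 + 8.09 × 18.84 = 162.9 rad/s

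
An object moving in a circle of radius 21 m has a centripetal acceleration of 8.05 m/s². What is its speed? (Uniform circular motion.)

v = √(a_c × r) = √(8.05 × 21) = 13.0 m/s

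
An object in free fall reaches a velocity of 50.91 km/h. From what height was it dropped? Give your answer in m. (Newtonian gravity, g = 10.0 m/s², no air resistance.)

v = 50.91 km/h × 0.2777777777777778 = 14.1417 m/s
h = v² / (2g) = 14.1417² / (2 × 10.0) = 9.999 m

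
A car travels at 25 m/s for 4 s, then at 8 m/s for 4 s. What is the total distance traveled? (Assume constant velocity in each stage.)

d₁ = v₁t₁ = 25 × 4 = 100 m
d₂ = v₂t₂ = 8 × 4 = 32 m
d_total = 100 + 32 = 132 m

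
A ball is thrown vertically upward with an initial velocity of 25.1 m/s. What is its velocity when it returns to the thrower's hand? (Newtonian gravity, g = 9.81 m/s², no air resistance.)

By conservation of energy (no air resistance), the ball returns to the throw height with the same speed as launch, but directed downward.
|v_ground| = v₀ = 25.1 m/s
v_ground = 25.1 m/s (downward)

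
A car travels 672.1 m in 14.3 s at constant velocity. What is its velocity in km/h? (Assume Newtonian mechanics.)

v = d / t = 672.1 / 14.3 = 47.0 m/s
v = 47.0 m/s / 0.2777777777777778 = 169.2 km/h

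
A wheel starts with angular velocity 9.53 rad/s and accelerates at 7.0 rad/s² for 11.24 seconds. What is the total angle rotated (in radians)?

θ = ω₀t + ½αt² = 9.53×11.24 + ½×7.0×11.24² = 549.3 rad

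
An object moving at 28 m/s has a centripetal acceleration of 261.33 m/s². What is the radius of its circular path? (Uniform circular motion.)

r = v²/a_c = 28²/261.33 = 3.0 m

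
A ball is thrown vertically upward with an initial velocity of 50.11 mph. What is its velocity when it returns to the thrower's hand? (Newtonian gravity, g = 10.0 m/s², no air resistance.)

By conservation of energy (no air resistance), the ball returns to the throw height with the same speed as launch, but directed downward.
|v_ground| = v₀ = 50.11 mph
v_ground = 50.11 mph (downward)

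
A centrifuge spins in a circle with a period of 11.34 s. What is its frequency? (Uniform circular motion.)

f = 1/T = 1/11.34 = 0.0882 Hz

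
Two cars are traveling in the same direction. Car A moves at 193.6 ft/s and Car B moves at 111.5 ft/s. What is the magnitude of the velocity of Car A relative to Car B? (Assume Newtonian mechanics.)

v_rel = |v_A - v_B| = |193.6 - 111.5| = 82.1 ft/s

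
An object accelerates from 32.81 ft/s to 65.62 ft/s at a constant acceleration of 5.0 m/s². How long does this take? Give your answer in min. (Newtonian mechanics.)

v₀ = 32.81 ft/s × 0.3048 = 10.00049 m/s
v = 65.62 ft/s × 0.3048 = 20.00098 m/s
t = (v - v₀) / a = (20.00098 - 10.00049) / 5.0 = 2.000098 s
t = 2.000098 s / 60.0 = 0.03333 min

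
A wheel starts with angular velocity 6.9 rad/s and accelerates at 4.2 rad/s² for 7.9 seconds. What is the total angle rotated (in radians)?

θ = ω₀t + ½αt² = 6.9×7.9 + ½×4.2×7.9² = 185.57 rad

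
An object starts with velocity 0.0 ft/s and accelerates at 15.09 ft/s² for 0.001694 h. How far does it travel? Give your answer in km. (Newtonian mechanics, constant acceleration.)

v₀ = 0.0 ft/s × 0.3048 = 0.0 m/s
a = 15.09 ft/s² × 0.3048 = 4.59943 m/s²
t = 0.001694 h × 3600.0 = 6.0984 s
d = v₀ × t + ½ × a × t² = 0.0 × 6.0984 + 0.5 × 4.59943 × 6.0984² = 85.5275 m
d = 85.5275 m / 1000.0 = 0.08553 km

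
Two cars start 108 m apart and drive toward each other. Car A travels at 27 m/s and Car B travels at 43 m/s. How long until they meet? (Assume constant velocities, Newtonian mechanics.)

Combined speed: v_combined = 27 + 43 = 70 m/s
Time to meet: t = d/v_combined = 108/70 = 1.54 s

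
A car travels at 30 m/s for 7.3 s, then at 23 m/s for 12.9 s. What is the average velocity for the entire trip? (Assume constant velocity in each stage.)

d₁ = v₁t₁ = 30 × 7.3 = 219.0 m
d₂ = v₂t₂ = 23 × 12.9 = 296.7 m
d_total = 515.7 m, t_total = 20.2 s
v_avg = d_total/t_total = 515.7/20.2 = 25.53 m/s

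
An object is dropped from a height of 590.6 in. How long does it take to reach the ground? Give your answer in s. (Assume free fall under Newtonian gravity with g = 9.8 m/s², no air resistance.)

h = 590.6 in × 0.0254 = 15.0012 m
t = √(2h/g) = √(2 × 15.0012 / 9.8) = 1.75 s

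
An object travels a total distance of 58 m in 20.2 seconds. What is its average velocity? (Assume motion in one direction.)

v_avg = Δd / Δt = 58 / 20.2 = 2.87 m/s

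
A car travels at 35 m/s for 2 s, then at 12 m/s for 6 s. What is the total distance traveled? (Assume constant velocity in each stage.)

d₁ = v₁t₁ = 35 × 2 = 70 m
d₂ = v₂t₂ = 12 × 6 = 72 m
d_total = 70 + 72 = 142 m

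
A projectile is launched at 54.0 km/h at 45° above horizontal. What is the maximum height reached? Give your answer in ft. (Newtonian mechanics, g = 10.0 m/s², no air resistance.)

v₀ = 54.0 km/h × 0.2777777777777778 = 15.0 m/s
H = v₀² × sin²(θ) / (2g) = 15.0² × sin(45°)² / (2 × 10.0) = 225.0 × 0.5 / 20.0 = 5.625 m
H = 5.625 m / 0.3048 = 18.45 ft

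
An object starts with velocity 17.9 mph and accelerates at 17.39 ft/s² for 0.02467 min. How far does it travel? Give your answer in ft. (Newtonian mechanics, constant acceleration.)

v₀ = 17.9 mph × 0.44704 = 8.00202 m/s
a = 17.39 ft/s² × 0.3048 = 5.30047 m/s²
t = 0.02467 min × 60.0 = 1.4802 s
d = v₀ × t + ½ × a × t² = 8.00202 × 1.4802 + 0.5 × 5.30047 × 1.4802² = 17.6512 m
d = 17.6512 m / 0.3048 = 57.91 ft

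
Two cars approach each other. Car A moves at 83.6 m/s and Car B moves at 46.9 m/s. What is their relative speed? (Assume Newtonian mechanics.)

v_rel = v_A + v_B = 83.6 + 46.9 = 130.5 m/s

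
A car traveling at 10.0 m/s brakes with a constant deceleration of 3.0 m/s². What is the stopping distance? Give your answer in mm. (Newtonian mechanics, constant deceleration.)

d = v₀² / (2a) = 10.0² / (2 × 3.0) = 100.0 / 6.0 = 16.6667 m
d = 16.6667 m / 0.001 = 16670 mm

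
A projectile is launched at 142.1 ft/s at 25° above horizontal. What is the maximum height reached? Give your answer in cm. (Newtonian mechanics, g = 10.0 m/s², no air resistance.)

v₀ = 142.1 ft/s × 0.3048 = 43.3121 m/s
H = v₀² × sin²(θ) / (2g) = 43.3121² × sin(25°)² / (2 × 10.0) = 1875.94 × 0.178606 / 20.0 = 16.7527 m
H = 16.7527 m / 0.01 = 1675 cm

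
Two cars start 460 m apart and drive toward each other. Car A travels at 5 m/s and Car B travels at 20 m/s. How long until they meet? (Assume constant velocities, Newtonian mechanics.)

Combined speed: v_combined = 5 + 20 = 25 m/s
Time to meet: t = d/v_combined = 460/25 = 18.4 s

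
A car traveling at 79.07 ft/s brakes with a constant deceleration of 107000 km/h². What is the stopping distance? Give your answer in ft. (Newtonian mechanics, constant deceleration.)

v₀ = 79.07 ft/s × 0.3048 = 24.1005 m/s
a = 107000 km/h² × 7.716049382716049e-05 = 8.25617 m/s²
d = v₀² / (2a) = 24.1005² / (2 × 8.25617) = 580.834 / 16.5123 = 35.1758 m
d = 35.1758 m / 0.3048 = 115.4 ft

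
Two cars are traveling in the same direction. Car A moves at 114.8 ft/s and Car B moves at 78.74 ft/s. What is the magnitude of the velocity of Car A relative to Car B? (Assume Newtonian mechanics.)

v_rel = |v_A - v_B| = |114.8 - 78.74| = 36.06 ft/s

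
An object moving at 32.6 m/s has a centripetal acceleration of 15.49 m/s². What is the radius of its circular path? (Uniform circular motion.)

r = v²/a_c = 32.6²/15.49 = 68.61 m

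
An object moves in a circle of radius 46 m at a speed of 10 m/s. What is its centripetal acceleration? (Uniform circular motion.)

a_c = v²/r = 10²/46 = 100/46 = 2.17 m/s²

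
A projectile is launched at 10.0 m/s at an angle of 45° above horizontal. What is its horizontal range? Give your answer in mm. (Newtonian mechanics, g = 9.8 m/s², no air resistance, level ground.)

R = v₀² × sin(2θ) / g = 10.0² × sin(2 × 45°) / 9.8 = 100.0 × 1.0 / 9.8 = 10.2041 m
R = 10.2041 m / 0.001 = 10200 mm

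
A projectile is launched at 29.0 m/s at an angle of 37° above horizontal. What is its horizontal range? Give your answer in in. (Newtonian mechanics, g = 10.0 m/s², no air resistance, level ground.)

R = v₀² × sin(2θ) / g = 29.0² × sin(2 × 37°) / 10.0 = 841.0 × 0.961262 / 10.0 = 80.8421 m
R = 80.8421 m / 0.0254 = 3183 in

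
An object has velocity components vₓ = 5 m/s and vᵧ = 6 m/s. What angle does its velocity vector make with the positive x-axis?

θ = arctan(vᵧ/vₓ) = arctan(6/5) = 50.19°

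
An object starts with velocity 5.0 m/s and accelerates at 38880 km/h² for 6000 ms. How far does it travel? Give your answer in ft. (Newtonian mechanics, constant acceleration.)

a = 38880 km/h² × 7.716049382716049e-05 = 3.0 m/s²
t = 6000 ms × 0.001 = 6.0 s
d = v₀ × t + ½ × a × t² = 5.0 × 6.0 + 0.5 × 3.0 × 6.0² = 84.0 m
d = 84.0 m / 0.3048 = 275.6 ft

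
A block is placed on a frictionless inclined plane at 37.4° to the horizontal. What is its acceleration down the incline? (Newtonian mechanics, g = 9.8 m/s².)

a = g sin(θ) = 9.8 × sin(37.4°) = 9.8 × 0.6074 = 5.95 m/s²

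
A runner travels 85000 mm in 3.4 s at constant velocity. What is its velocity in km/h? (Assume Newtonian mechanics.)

d = 85000 mm × 0.001 = 85.0 m
v = d / t = 85.0 / 3.4 = 25.0 m/s
v = 25.0 m/s / 0.2777777777777778 = 90.0 km/h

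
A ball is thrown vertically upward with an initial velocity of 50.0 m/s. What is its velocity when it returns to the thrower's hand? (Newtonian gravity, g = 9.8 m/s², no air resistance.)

By conservation of energy (no air resistance), the ball returns to the throw height with the same speed as launch, but directed downward.
|v_ground| = v₀ = 50.0 m/s
v_ground = 50.0 m/s (downward)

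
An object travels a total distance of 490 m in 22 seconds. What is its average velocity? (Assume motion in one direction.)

v_avg = Δd / Δt = 490 / 22 = 22.27 m/s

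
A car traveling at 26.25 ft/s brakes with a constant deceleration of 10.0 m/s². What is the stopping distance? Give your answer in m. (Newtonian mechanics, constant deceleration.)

v₀ = 26.25 ft/s × 0.3048 = 8.001 m/s
d = v₀² / (2a) = 8.001² / (2 × 10.0) = 64.016 / 20.0 = 3.201 m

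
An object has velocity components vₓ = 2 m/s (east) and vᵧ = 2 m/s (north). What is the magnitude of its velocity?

|v| = √(vₓ² + vᵧ²) = √(2² + 2²) = √(8) = 2.83 m/s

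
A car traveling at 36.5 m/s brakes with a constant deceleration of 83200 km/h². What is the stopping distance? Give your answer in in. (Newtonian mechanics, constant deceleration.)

a = 83200 km/h² × 7.716049382716049e-05 = 6.41975 m/s²
d = v₀² / (2a) = 36.5² / (2 × 6.41975) = 1332.25 / 12.8395 = 103.762 m
d = 103.762 m / 0.0254 = 4085 in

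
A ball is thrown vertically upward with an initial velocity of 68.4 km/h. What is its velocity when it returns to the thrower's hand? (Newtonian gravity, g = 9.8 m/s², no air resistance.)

By conservation of energy (no air resistance), the ball returns to the throw height with the same speed as launch, but directed downward.
|v_ground| = v₀ = 68.4 km/h
v_ground = 68.4 km/h (downward)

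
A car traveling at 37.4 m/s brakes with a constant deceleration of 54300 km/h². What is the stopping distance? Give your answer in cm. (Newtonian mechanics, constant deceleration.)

a = 54300 km/h² × 7.716049382716049e-05 = 4.18981 m/s²
d = v₀² / (2a) = 37.4² / (2 × 4.18981) = 1398.76 / 8.37962 = 166.924 m
d = 166.924 m / 0.01 = 16690 cm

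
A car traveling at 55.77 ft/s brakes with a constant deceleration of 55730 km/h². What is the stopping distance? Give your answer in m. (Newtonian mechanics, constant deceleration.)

v₀ = 55.77 ft/s × 0.3048 = 16.9987 m/s
a = 55730 km/h² × 7.716049382716049e-05 = 4.30015 m/s²
d = v₀² / (2a) = 16.9987² / (2 × 4.30015) = 288.956 / 8.6003 = 33.6 m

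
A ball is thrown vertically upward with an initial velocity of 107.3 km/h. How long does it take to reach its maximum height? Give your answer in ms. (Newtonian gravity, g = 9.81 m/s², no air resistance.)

v₀ = 107.3 km/h × 0.2777777777777778 = 29.8056 m/s
t_up = v₀ / g = 29.8056 / 9.81 = 3.03829 s
t_up = 3.03829 s / 0.001 = 3038 ms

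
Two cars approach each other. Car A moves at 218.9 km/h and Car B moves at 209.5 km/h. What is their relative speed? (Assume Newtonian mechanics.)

v_rel = v_A + v_B = 218.9 + 209.5 = 428.4 km/h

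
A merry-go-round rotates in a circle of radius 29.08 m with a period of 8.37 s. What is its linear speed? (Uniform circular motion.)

v = 2πr/T = 2π×29.08/8.37 = 21.83 m/s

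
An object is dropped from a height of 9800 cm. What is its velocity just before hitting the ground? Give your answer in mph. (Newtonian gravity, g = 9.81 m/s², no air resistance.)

h = 9800 cm × 0.01 = 98.0 m
v = √(2gh) = √(2 × 9.81 × 98.0) = 43.8493 m/s
v = 43.8493 m/s / 0.44704 = 98.09 mph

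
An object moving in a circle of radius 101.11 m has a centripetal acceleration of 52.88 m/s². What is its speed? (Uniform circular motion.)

v = √(a_c × r) = √(52.88 × 101.11) = 73.12 m/s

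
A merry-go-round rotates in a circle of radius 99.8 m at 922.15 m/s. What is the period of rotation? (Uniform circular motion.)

T = 2πr/v = 2π×99.8/922.15 = 0.68 s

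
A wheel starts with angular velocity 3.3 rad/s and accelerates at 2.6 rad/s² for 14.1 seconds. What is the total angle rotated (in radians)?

θ = ω₀t + ½αt² = 3.3×14.1 + ½×2.6×14.1² = 304.98 rad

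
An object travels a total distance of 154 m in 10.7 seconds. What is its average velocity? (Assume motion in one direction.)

v_avg = Δd / Δt = 154 / 10.7 = 14.39 m/s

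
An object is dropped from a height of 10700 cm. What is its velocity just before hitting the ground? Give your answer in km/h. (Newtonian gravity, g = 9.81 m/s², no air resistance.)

h = 10700 cm × 0.01 = 107.0 m
v = √(2gh) = √(2 × 9.81 × 107.0) = 45.8186 m/s
v = 45.8186 m/s / 0.2777777777777778 = 164.9 km/h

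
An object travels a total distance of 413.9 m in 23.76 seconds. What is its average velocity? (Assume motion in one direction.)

v_avg = Δd / Δt = 413.9 / 23.76 = 17.42 m/s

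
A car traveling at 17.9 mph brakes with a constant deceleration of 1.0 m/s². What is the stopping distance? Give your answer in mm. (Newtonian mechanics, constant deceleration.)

v₀ = 17.9 mph × 0.44704 = 8.00202 m/s
d = v₀² / (2a) = 8.00202² / (2 × 1.0) = 64.0323 / 2.0 = 32.0162 m
d = 32.0162 m / 0.001 = 32020 mm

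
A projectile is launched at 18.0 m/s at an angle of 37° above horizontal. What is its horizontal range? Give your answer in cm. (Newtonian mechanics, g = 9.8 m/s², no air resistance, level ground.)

R = v₀² × sin(2θ) / g = 18.0² × sin(2 × 37°) / 9.8 = 324.0 × 0.961262 / 9.8 = 31.7805 m
R = 31.7805 m / 0.01 = 3178 cm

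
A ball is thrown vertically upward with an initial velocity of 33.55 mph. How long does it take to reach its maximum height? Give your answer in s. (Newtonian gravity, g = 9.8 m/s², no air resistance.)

v₀ = 33.55 mph × 0.44704 = 14.9982 m/s
t_up = v₀ / g = 14.9982 / 9.8 = 1.53 s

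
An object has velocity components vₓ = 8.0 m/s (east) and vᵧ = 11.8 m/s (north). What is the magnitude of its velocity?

|v| = √(vₓ² + vᵧ²) = √(8.0² + 11.8²) = √(203.24) = 14.26 m/s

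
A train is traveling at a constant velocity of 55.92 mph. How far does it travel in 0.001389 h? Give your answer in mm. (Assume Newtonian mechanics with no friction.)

v = 55.92 mph × 0.44704 = 24.9985 m/s
t = 0.001389 h × 3600.0 = 5.0004 s
d = v × t = 24.9985 × 5.0004 = 125.002 m
d = 125.002 m / 0.001 = 125000 mm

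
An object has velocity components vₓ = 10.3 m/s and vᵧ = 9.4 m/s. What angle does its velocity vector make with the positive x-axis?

θ = arctan(vᵧ/vₓ) = arctan(9.4/10.3) = 42.38°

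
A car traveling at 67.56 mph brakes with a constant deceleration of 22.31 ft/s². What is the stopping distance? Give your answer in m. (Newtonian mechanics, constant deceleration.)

v₀ = 67.56 mph × 0.44704 = 30.202 m/s
a = 22.31 ft/s² × 0.3048 = 6.80009 m/s²
d = v₀² / (2a) = 30.202² / (2 × 6.80009) = 912.161 / 13.6002 = 67.07 m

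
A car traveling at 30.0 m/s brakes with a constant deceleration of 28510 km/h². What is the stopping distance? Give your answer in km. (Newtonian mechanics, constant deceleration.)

a = 28510 km/h² × 7.716049382716049e-05 = 2.19985 m/s²
d = v₀² / (2a) = 30.0² / (2 × 2.19985) = 900.0 / 4.3997 = 204.559 m
d = 204.559 m / 1000.0 = 0.2046 km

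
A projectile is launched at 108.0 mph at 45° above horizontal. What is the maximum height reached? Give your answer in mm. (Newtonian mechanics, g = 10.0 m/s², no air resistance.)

v₀ = 108.0 mph × 0.44704 = 48.2803 m/s
H = v₀² × sin²(θ) / (2g) = 48.2803² × sin(45°)² / (2 × 10.0) = 2330.99 × 0.5 / 20.0 = 58.2747 m
H = 58.2747 m / 0.001 = 58270 mm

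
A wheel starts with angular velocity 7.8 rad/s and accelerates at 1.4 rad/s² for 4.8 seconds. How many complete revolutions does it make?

θ = ω₀t + ½αt² = 7.8×4.8 + ½×1.4×4.8² = 53.568 rad
Total revolutions = θ/(2π) = 53.568/(2π) = 8.53
Complete revolutions = ⌊8.53⌋ = 8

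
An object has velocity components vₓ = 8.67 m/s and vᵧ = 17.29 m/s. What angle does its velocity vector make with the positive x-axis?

θ = arctan(vᵧ/vₓ) = arctan(17.29/8.67) = 63.37°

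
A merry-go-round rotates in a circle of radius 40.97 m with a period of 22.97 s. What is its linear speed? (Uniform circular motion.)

v = 2πr/T = 2π×40.97/22.97 = 11.21 m/s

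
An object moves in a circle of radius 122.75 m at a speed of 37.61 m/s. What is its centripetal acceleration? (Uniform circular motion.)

a_c = v²/r = 37.61²/122.75 = 1414.5121/122.75 = 11.52 m/s²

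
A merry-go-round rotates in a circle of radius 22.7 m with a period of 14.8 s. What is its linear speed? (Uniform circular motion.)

v = 2πr/T = 2π×22.7/14.8 = 9.64 m/s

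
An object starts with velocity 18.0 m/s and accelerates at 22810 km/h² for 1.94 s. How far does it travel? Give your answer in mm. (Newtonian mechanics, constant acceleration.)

a = 22810 km/h² × 7.716049382716049e-05 = 1.76003 m/s²
d = v₀ × t + ½ × a × t² = 18.0 × 1.94 + 0.5 × 1.76003 × 1.94² = 38.232 m
d = 38.232 m / 0.001 = 38230 mm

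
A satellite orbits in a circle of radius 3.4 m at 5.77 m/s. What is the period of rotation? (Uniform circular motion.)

T = 2πr/v = 2π×3.4/5.77 = 3.7 s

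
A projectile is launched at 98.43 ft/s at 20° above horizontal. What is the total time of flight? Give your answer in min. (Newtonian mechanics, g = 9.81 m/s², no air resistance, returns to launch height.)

v₀ = 98.43 ft/s × 0.3048 = 30.0015 m/s
T = 2 × v₀ × sin(θ) / g = 2 × 30.0015 × sin(20°) / 9.81 = 2 × 30.0015 × 0.34202 / 9.81 = 2.09197 s
T = 2.09197 s / 60.0 = 0.03487 min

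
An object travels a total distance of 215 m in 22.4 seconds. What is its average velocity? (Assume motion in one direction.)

v_avg = Δd / Δt = 215 / 22.4 = 9.6 m/s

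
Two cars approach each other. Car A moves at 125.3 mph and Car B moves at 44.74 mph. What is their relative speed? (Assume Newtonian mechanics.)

v_rel = v_A + v_B = 125.3 + 44.74 = 170.04 mph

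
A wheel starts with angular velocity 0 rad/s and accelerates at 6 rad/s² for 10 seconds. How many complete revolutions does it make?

θ = ω₀t + ½αt² = 0×10 + ½×6×10² = 300.0 rad
Total revolutions = θ/(2π) = 300.0/(2π) = 47.75
Complete revolutions = ⌊47.75⌋ = 47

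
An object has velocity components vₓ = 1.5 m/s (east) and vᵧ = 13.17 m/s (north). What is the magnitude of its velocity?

|v| = √(vₓ² + vᵧ²) = √(1.5² + 13.17²) = √(175.6989) = 13.26 m/s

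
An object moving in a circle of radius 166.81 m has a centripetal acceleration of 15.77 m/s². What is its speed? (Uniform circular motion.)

v = √(a_c × r) = √(15.77 × 166.81) = 51.29 m/s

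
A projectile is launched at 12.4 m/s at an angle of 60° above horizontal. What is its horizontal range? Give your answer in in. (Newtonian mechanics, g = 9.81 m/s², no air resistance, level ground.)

R = v₀² × sin(2θ) / g = 12.4² × sin(2 × 60°) / 9.81 = 153.76 × 0.866025 / 9.81 = 13.5739 m
R = 13.5739 m / 0.0254 = 534.4 in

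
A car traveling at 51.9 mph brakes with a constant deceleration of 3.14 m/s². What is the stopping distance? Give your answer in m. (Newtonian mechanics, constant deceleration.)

v₀ = 51.9 mph × 0.44704 = 23.2014 m/s
d = v₀² / (2a) = 23.2014² / (2 × 3.14) = 538.305 / 6.28 = 85.72 m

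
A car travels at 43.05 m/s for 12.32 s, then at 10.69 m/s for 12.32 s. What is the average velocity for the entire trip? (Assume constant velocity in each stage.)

d₁ = v₁t₁ = 43.05 × 12.32 = 530.376 m
d₂ = v₂t₂ = 10.69 × 12.32 = 131.7008 m
d_total = 662.0768 m, t_total = 24.64 s
v_avg = d_total/t_total = 662.0768/24.64 = 26.87 m/s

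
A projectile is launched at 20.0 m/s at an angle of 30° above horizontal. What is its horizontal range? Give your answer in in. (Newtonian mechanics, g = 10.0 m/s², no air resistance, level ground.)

R = v₀² × sin(2θ) / g = 20.0² × sin(2 × 30°) / 10.0 = 400.0 × 0.866025 / 10.0 = 34.641 m
R = 34.641 m / 0.0254 = 1364 in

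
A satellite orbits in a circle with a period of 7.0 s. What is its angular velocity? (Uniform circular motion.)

ω = 2π/T = 2π/7.0 = 0.8976 rad/s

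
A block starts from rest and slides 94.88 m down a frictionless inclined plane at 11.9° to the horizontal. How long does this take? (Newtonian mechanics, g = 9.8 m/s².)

a = g sin(θ) = 9.8 × sin(11.9°) = 2.0208 m/s²
t = √(2d/a) = √(2 × 94.88 / 2.0208) = 9.69 s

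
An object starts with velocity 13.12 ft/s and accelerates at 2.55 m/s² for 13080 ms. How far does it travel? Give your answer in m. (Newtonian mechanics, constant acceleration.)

v₀ = 13.12 ft/s × 0.3048 = 3.99898 m/s
t = 13080 ms × 0.001 = 13.08 s
d = v₀ × t + ½ × a × t² = 3.99898 × 13.08 + 0.5 × 2.55 × 13.08² = 270.4 m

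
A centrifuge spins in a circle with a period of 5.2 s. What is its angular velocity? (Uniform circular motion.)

ω = 2π/T = 2π/5.2 = 1.2083 rad/s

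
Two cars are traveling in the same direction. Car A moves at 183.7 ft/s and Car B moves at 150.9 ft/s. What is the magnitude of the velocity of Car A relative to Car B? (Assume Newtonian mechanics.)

v_rel = |v_A - v_B| = |183.7 - 150.9| = 32.8 ft/s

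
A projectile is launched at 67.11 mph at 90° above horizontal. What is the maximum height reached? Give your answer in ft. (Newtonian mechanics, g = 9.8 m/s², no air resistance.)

v₀ = 67.11 mph × 0.44704 = 30.0009 m/s
H = v₀² × sin²(θ) / (2g) = 30.0009² × sin(90°)² / (2 × 9.8) = 900.054 × 1.0 / 19.6 = 45.9211 m
H = 45.9211 m / 0.3048 = 150.7 ft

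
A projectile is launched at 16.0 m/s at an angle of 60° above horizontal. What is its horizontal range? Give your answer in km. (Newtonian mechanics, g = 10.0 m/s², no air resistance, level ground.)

R = v₀² × sin(2θ) / g = 16.0² × sin(2 × 60°) / 10.0 = 256.0 × 0.866025 / 10.0 = 22.1702 m
R = 22.1702 m / 1000.0 = 0.02217 km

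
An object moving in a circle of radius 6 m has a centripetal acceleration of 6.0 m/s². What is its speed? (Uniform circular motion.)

v = √(a_c × r) = √(6.0 × 6) = 6.0 m/s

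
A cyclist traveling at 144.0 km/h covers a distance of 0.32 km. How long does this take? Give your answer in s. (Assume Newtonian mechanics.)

d = 0.32 km × 1000.0 = 320.0 m
v = 144.0 km/h × 0.2777777777777778 = 40.0 m/s
t = d / v = 320.0 / 40.0 = 8.0 s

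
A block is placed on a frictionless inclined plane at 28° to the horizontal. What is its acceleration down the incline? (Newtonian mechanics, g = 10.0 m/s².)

a = g sin(θ) = 10.0 × sin(28°) = 10.0 × 0.4695 = 4.69 m/s²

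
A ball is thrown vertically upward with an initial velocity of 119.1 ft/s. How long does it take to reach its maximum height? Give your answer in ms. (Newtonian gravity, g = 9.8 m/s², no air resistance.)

v₀ = 119.1 ft/s × 0.3048 = 36.3017 m/s
t_up = v₀ / g = 36.3017 / 9.8 = 3.70426 s
t_up = 3.70426 s / 0.001 = 3704 ms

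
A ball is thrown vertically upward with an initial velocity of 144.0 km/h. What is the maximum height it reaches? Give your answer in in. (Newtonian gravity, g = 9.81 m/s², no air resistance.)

v₀ = 144.0 km/h × 0.2777777777777778 = 40.0 m/s
h_max = v₀² / (2g) = 40.0² / (2 × 9.81) = 1600.0 / 19.62 = 81.5494 m
h_max = 81.5494 m / 0.0254 = 3211 in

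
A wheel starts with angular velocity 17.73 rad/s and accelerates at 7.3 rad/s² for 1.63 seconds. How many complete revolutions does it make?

θ = ω₀t + ½αt² = 17.73×1.63 + ½×7.3×1.63² = 38.597585 rad
Total revolutions = θ/(2π) = 38.597585/(2π) = 6.14
Complete revolutions = ⌊6.14⌋ = 6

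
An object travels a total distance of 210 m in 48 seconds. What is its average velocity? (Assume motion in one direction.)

v_avg = Δd / Δt = 210 / 48 = 4.38 m/s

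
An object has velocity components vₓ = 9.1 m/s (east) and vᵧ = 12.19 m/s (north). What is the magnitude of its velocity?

|v| = √(vₓ² + vᵧ²) = √(9.1² + 12.19²) = √(231.4061) = 15.21 m/s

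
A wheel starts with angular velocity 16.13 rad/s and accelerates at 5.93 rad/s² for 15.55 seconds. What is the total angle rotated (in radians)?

θ = ω₀t + ½αt² = 16.13×15.55 + ½×5.93×15.55² = 967.77 rad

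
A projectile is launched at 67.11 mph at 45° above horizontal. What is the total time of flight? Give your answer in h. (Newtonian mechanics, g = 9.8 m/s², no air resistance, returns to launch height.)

v₀ = 67.11 mph × 0.44704 = 30.0009 m/s
T = 2 × v₀ × sin(θ) / g = 2 × 30.0009 × sin(45°) / 9.8 = 2 × 30.0009 × 0.707107 / 9.8 = 4.32936 s
T = 4.32936 s / 3600.0 = 0.001203 h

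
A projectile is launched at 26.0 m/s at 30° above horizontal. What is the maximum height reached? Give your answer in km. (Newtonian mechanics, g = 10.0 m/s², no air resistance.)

H = v₀² × sin²(θ) / (2g) = 26.0² × sin(30°)² / (2 × 10.0) = 676.0 × 0.25 / 20.0 = 8.45 m
H = 8.45 m / 1000.0 = 0.00845 km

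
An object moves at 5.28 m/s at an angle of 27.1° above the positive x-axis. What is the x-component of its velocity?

vₓ = v cos(θ) = 5.28 × cos(27.1°) = 4.7 m/s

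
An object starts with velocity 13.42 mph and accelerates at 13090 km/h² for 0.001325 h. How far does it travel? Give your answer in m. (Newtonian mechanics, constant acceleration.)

v₀ = 13.42 mph × 0.44704 = 5.99928 m/s
a = 13090 km/h² × 7.716049382716049e-05 = 1.01003 m/s²
t = 0.001325 h × 3600.0 = 4.77 s
d = v₀ × t + ½ × a × t² = 5.99928 × 4.77 + 0.5 × 1.01003 × 4.77² = 40.11 m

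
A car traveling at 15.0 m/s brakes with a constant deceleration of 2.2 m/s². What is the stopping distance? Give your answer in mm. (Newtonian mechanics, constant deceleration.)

d = v₀² / (2a) = 15.0² / (2 × 2.2) = 225.0 / 4.4 = 51.1364 m
d = 51.1364 m / 0.001 = 51140 mm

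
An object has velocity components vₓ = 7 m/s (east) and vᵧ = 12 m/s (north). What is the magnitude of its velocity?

|v| = √(vₓ² + vᵧ²) = √(7² + 12²) = √(193) = 13.89 m/s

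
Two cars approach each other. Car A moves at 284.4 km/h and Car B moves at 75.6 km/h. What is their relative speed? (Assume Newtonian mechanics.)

v_rel = v_A + v_B = 284.4 + 75.6 = 360.0 km/h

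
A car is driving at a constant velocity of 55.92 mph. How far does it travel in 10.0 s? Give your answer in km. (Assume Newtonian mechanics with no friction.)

v = 55.92 mph × 0.44704 = 24.9985 m/s
d = v × t = 24.9985 × 10.0 = 249.985 m
d = 249.985 m / 1000.0 = 0.25 km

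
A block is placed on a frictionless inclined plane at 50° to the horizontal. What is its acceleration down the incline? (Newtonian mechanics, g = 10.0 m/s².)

a = g sin(θ) = 10.0 × sin(50°) = 10.0 × 0.766 = 7.66 m/s²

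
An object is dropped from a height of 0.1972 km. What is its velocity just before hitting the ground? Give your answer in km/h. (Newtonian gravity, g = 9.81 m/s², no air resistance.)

h = 0.1972 km × 1000.0 = 197.2 m
v = √(2gh) = √(2 × 9.81 × 197.2) = 62.2018 m/s
v = 62.2018 m/s / 0.2777777777777778 = 223.9 km/h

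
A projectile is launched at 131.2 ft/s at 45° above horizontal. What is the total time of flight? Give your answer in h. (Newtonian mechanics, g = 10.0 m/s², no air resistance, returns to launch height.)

v₀ = 131.2 ft/s × 0.3048 = 39.9898 m/s
T = 2 × v₀ × sin(θ) / g = 2 × 39.9898 × sin(45°) / 10.0 = 2 × 39.9898 × 0.707107 / 10.0 = 5.65541 s
T = 5.65541 s / 3600.0 = 0.001571 h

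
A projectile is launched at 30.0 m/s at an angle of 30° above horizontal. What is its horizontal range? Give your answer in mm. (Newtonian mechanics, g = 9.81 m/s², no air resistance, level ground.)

R = v₀² × sin(2θ) / g = 30.0² × sin(2 × 30°) / 9.81 = 900.0 × 0.866025 / 9.81 = 79.4518 m
R = 79.4518 m / 0.001 = 79450 mm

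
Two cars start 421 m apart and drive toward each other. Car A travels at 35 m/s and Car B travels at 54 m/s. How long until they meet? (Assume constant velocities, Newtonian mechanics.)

Combined speed: v_combined = 35 + 54 = 89 m/s
Time to meet: t = d/v_combined = 421/89 = 4.73 s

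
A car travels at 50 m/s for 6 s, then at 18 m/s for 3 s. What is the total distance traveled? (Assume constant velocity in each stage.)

d₁ = v₁t₁ = 50 × 6 = 300 m
d₂ = v₂t₂ = 18 × 3 = 54 m
d_total = 300 + 54 = 354 m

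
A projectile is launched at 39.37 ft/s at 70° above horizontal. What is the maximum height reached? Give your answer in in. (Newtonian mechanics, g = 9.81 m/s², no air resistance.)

v₀ = 39.37 ft/s × 0.3048 = 12.0 m/s
H = v₀² × sin²(θ) / (2g) = 12.0² × sin(70°)² / (2 × 9.81) = 144.0 × 0.883022 / 19.62 = 6.4809 m
H = 6.4809 m / 0.0254 = 255.2 in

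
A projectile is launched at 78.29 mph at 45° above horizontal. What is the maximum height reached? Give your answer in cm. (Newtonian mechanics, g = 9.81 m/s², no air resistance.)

v₀ = 78.29 mph × 0.44704 = 34.9988 m/s
H = v₀² × sin²(θ) / (2g) = 34.9988² × sin(45°)² / (2 × 9.81) = 1224.92 × 0.5 / 19.62 = 31.2161 m
H = 31.2161 m / 0.01 = 3122 cm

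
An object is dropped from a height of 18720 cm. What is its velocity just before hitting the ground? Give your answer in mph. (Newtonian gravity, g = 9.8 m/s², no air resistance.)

h = 18720 cm × 0.01 = 187.2 m
v = √(2gh) = √(2 × 9.8 × 187.2) = 60.5733 m/s
v = 60.5733 m/s / 0.44704 = 135.5 mph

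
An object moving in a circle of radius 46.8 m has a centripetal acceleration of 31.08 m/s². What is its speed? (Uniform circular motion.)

v = √(a_c × r) = √(31.08 × 46.8) = 38.14 m/s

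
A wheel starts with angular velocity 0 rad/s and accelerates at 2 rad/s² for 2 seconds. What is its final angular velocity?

ω = ω₀ + αt = 0 + 2 × 2 = 4 rad/s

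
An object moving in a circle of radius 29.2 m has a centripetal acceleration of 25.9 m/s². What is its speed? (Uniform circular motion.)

v = √(a_c × r) = √(25.9 × 29.2) = 27.5 m/s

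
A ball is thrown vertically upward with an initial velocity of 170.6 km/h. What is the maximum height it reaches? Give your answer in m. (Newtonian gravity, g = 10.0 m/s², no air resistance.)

v₀ = 170.6 km/h × 0.2777777777777778 = 47.3889 m/s
h_max = v₀² / (2g) = 47.3889² / (2 × 10.0) = 2245.71 / 20.0 = 112.3 m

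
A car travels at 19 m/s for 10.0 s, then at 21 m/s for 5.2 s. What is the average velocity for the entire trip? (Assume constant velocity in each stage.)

d₁ = v₁t₁ = 19 × 10.0 = 190.0 m
d₂ = v₂t₂ = 21 × 5.2 = 109.2 m
d_total = 299.2 m, t_total = 15.2 s
v_avg = d_total/t_total = 299.2/15.2 = 19.68 m/s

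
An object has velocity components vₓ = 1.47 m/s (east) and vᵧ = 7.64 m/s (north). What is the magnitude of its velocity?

|v| = √(vₓ² + vᵧ²) = √(1.47² + 7.64²) = √(60.5305) = 7.78 m/s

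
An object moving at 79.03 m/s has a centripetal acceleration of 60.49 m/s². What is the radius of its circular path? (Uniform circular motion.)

r = v²/a_c = 79.03²/60.49 = 103.25 m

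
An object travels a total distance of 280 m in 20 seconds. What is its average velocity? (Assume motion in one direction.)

v_avg = Δd / Δt = 280 / 20 = 14.0 m/s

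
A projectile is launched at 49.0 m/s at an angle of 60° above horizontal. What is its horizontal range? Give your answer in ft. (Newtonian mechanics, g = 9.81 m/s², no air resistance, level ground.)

R = v₀² × sin(2θ) / g = 49.0² × sin(2 × 60°) / 9.81 = 2401.0 × 0.866025 / 9.81 = 211.96 m
R = 211.96 m / 0.3048 = 695.4 ft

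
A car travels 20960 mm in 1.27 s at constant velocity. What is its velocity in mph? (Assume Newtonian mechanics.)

d = 20960 mm × 0.001 = 20.96 m
v = d / t = 20.96 / 1.27 = 16.5039 m/s
v = 16.5039 m/s / 0.44704 = 36.92 mph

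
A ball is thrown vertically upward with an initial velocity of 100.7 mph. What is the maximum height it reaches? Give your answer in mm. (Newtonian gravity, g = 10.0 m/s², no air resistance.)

v₀ = 100.7 mph × 0.44704 = 45.0169 m/s
h_max = v₀² / (2g) = 45.0169² / (2 × 10.0) = 2026.52 / 20.0 = 101.326 m
h_max = 101.326 m / 0.001 = 101300 mm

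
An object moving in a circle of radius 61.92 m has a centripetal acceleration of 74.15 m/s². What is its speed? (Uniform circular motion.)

v = √(a_c × r) = √(74.15 × 61.92) = 67.76 m/s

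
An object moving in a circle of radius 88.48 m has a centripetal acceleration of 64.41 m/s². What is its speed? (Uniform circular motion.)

v = √(a_c × r) = √(64.41 × 88.48) = 75.49 m/s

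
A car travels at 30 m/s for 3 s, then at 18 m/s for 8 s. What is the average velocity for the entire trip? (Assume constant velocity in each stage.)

d₁ = v₁t₁ = 30 × 3 = 90 m
d₂ = v₂t₂ = 18 × 8 = 144 m
d_total = 234 m, t_total = 11 s
v_avg = d_total/t_total = 234/11 = 21.27 m/s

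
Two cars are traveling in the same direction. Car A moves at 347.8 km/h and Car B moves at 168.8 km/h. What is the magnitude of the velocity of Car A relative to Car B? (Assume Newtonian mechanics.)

v_rel = |v_A - v_B| = |347.8 - 168.8| = 179.0 km/h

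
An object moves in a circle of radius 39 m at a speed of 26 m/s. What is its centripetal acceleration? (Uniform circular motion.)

a_c = v²/r = 26²/39 = 676/39 = 17.33 m/s²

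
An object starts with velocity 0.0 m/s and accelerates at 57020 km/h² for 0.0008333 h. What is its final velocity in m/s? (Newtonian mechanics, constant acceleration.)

a = 57020 km/h² × 7.716049382716049e-05 = 4.39969 m/s²
t = 0.0008333 h × 3600.0 = 2.99988 s
v = v₀ + a × t = 0.0 + 4.39969 × 2.99988 = 13.2 m/s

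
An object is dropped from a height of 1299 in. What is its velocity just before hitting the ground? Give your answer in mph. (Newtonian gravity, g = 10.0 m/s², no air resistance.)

h = 1299 in × 0.0254 = 32.9946 m
v = √(2gh) = √(2 × 10.0 × 32.9946) = 25.6884 m/s
v = 25.6884 m/s / 0.44704 = 57.46 mph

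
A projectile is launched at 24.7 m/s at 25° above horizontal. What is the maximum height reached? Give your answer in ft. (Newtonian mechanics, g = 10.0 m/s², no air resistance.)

H = v₀² × sin²(θ) / (2g) = 24.7² × sin(25°)² / (2 × 10.0) = 610.09 × 0.178606 / 20.0 = 5.44829 m
H = 5.44829 m / 0.3048 = 17.87 ft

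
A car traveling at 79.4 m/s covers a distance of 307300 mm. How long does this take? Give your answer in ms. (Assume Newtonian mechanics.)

d = 307300 mm × 0.001 = 307.3 m
t = d / v = 307.3 / 79.4 = 3.87028 s
t = 3.87028 s / 0.001 = 3870 ms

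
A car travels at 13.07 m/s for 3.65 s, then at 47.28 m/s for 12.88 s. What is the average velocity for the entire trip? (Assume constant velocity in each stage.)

d₁ = v₁t₁ = 13.07 × 3.65 = 47.7055 m
d₂ = v₂t₂ = 47.28 × 12.88 = 608.9664 m
d_total = 656.6719 m, t_total = 16.53 s
v_avg = d_total/t_total = 656.6719/16.53 = 39.73 m/s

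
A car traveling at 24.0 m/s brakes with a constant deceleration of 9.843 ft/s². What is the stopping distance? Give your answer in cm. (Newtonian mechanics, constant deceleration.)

a = 9.843 ft/s² × 0.3048 = 3.00015 m/s²
d = v₀² / (2a) = 24.0² / (2 × 3.00015) = 576.0 / 6.0003 = 95.9952 m
d = 95.9952 m / 0.01 = 9600 cm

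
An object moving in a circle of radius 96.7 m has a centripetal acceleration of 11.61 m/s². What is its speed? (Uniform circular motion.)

v = √(a_c × r) = √(11.61 × 96.7) = 33.51 m/s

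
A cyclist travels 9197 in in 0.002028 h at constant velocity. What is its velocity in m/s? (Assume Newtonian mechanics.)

d = 9197 in × 0.0254 = 233.604 m
t = 0.002028 h × 3600.0 = 7.3008 s
v = d / t = 233.604 / 7.3008 = 32.0 m/s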